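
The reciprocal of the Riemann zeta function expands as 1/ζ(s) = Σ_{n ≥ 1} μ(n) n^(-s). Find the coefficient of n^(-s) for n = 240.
μ(240) = 0

Factor n = 240 = 2^4 · 3 · 5. μ(n) = 0 if any exponent ≥ 2 (not squarefree); otherwise μ(n) = (−1)^{ω(n)} where ω(n) is the number of distinct prime factors. Applying: μ(240) = 0.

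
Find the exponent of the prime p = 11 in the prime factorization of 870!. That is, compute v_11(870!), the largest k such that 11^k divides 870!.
v_11(870!) = 86

Legendre's formula: v_p(n!) = Σ_{k ≥ 1} ⌊n / p^k⌋. For p = 11, n = 870, the terms are:
  ⌊870/11^1⌋ = ⌊870/11⌋ = 79
  ⌊870/11^2⌋ = ⌊870/121⌋ = 7
(the next term ⌊870/11^3⌋ = 0, terminating the sum). Summing: v_11(870!) = 79 + 7 = 86.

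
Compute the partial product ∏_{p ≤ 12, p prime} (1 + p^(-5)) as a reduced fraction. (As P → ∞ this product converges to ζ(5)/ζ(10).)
∏ = 651742119928/629159540625

The primes p ≤ 12 are [2, 3, 5, 7, 11]. For each, (1 + 1/p^5) = (p^5 + 1)/p^5. Multiplying these fractions over p ∈ [2, 3, 5, 7, 11] gives 651742119928/629159540625. (In the limit P → ∞ this tends to ζ(5)/ζ(10).)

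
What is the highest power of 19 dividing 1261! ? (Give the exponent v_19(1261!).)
v_19(1261!) = 69

Legendre's formula: v_p(n!) = Σ_{k ≥ 1} ⌊n / p^k⌋. For p = 19, n = 1261, the terms are:
  ⌊1261/19^1⌋ = ⌊1261/19⌋ = 66
  ⌊1261/19^2⌋ = ⌊1261/361⌋ = 3
(the next term ⌊1261/19^3⌋ = 0, terminating the sum). Summing: v_19(1261!) = 66 + 3 = 69.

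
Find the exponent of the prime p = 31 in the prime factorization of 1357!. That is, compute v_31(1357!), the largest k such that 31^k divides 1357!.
v_31(1357!) = 44

Legendre's formula: v_p(n!) = Σ_{k ≥ 1} ⌊n / p^k⌋. For p = 31, n = 1357, the terms are:
  ⌊1357/31^1⌋ = ⌊1357/31⌋ = 43
  ⌊1357/31^2⌋ = ⌊1357/961⌋ = 1
(the next term ⌊1357/31^3⌋ = 0, terminating the sum). Summing: v_31(1357!) = 43 + 1 = 44.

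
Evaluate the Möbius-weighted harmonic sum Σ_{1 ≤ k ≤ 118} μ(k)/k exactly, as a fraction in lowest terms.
Σ μ(k)/k = -15737497915954857147134437054129315012197155/903144418297645936804148751186961785522133914

Values of μ(k) for 1 ≤ k ≤ 118: μ(1) = 1, μ(2) = -1, μ(3) = -1, μ(5) = -1, μ(6) = 1, μ(7) = -1, μ(10) = 1, μ(11) = -1, μ(13) = -1, μ(14) = 1, μ(15) = 1, μ(17) = -1, μ(19) = -1, μ(21) = 1, μ(22) = 1, μ(23) = -1, μ(26) = 1, μ(29) = -1, μ(30) = -1, μ(31) = -1, μ(33) = 1, μ(34) = 1, μ(35) = 1, μ(37) = -1, μ(38) = 1, μ(39) = 1, μ(41) = -1, μ(42) = -1, μ(43) = -1, μ(46) = 1, μ(47) = -1, μ(51) = 1, μ(53) = -1, μ(55) = 1, μ(57) = 1, μ(58) = 1, μ(59) = -1, μ(61) = -1, μ(62) = 1, μ(65) = 1, μ(66) = -1, μ(67) = -1, μ(69) = 1, μ(70) = -1, μ(71) = -1, μ(73) = -1, μ(74) = 1, μ(77) = 1, μ(78) = -1, μ(79) = -1, μ(82) = 1, μ(83) = -1, μ(85) = 1, μ(86) = 1, μ(87) = 1, μ(89) = -1, μ(91) = 1, μ(93) = 1, μ(94) = 1, μ(95) = 1, μ(97) = -1, μ(101) = -1, μ(102) = -1, μ(103) = -1, μ(105) = -1, μ(106) = 1, μ(107) = -1, μ(109) = -1, μ(110) = -1, μ(111) = 1, μ(113) = -1, μ(114) = -1, μ(115) = 1, μ(118) = 1, with μ = 0 on non-squarefree integers. Summing μ(k)/k for k where μ(k) ≠ 0 gives -15737497915954857147134437054129315012197155/903144418297645936804148751186961785522133914 ≈ -0.0174. (PNT ⟺ this sum → 0 as n → ∞.)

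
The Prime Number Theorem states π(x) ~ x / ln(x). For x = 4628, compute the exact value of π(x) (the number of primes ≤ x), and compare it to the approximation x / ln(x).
π(4628) = 624;  x/ln(x) ≈ 548.35;  relative error ≈ 12.12%.

Directly count primes up to 4628: π(4628) = 624. The PNT approximation gives 4628/ln(4628) ≈ 4628/8.43988 ≈ 548.35. Relative error (π(x) − x/ln(x)) / π(x) ≈ 12.12%; the approximation is known to undercount slightly (Li(x) is a better estimate).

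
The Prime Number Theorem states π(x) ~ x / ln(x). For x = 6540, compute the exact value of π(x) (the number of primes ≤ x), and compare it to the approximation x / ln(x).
π(6540) = 844;  x/ln(x) ≈ 744.39;  relative error ≈ 11.80%.

Directly count primes up to 6540: π(6540) = 844. The PNT approximation gives 6540/ln(6540) ≈ 6540/8.78569 ≈ 744.39. Relative error (π(x) − x/ln(x)) / π(x) ≈ 11.80%; the approximation is known to undercount slightly (Li(x) is a better estimate).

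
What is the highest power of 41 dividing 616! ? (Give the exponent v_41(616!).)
v_41(616!) = 15

Legendre's formula: v_p(n!) = Σ_{k ≥ 1} ⌊n / p^k⌋. For p = 41, n = 616, the terms are:
  ⌊616/41^1⌋ = ⌊616/41⌋ = 15
(the next term ⌊616/41^2⌋ = 0, terminating the sum). Summing: v_41(616!) = 15 = 15.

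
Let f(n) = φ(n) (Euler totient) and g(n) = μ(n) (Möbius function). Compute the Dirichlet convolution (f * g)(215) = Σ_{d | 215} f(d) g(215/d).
(φ * μ)(215) = 123

Divisors of 215: [1, 5, 43, 215]. For each d | 215:
  d = 1: φ(1) · μ(215/1) = 1 · 1 = 1
  d = 5: φ(5) · μ(215/5) = 4 · -1 = -4
  d = 43: φ(43) · μ(215/43) = 42 · -1 = -42
  d = 215: φ(215) · μ(215/215) = 168 · 1 = 168
Summing: (φ * μ)(215) = 1 + -4 + -42 + 168 = 123.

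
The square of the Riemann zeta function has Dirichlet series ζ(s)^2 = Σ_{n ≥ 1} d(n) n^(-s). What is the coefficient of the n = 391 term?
d(391) = 4

ζ(s)^2 = (Σ 1/m^s)(Σ 1/k^s). The coefficient of 1/n^s in the product is the number of ordered pairs (m, k) with mk = n, which equals d(n). For n = 391, divisors are [1, 17, 23, 391], so d(391) = 4.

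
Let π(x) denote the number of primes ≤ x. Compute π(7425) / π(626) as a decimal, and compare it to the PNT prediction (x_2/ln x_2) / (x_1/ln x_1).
π(7425)/π(626) = 941/114 ≈ 8.2544;  PNT prediction ≈ 8.5696.

π(626) = 114 and π(7425) = 941, so π(7425)/π(626) ≈ 8.2544. The PNT-predicted ratio is (7425/ln(7425)) / (626/ln(626)) ≈ 8.5696. The two agree to within a few percent, as expected.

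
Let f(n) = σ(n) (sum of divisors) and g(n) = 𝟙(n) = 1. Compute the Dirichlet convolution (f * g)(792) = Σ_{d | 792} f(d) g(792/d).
(σ * 𝟙)(792) = 6084

Divisors of 792: [1, 2, 3, 4, 6, 8, 9, 11, 12, 18, 22, 24, 33, 36, 44, 66, 72, 88, 99, 132, 198, 264, 396, 792]. For each d | 792:
  d = 1: σ(1) · 𝟙(792/1) = 1 · 1 = 1
  d = 2: σ(2) · 𝟙(792/2) = 3 · 1 = 3
  d = 3: σ(3) · 𝟙(792/3) = 4 · 1 = 4
  d = 4: σ(4) · 𝟙(792/4) = 7 · 1 = 7
  d = 6: σ(6) · 𝟙(792/6) = 12 · 1 = 12
  d = 8: σ(8) · 𝟙(792/8) = 15 · 1 = 15
  d = 9: σ(9) · 𝟙(792/9) = 13 · 1 = 13
  d = 11: σ(11) · 𝟙(792/11) = 12 · 1 = 12
  d = 12: σ(12) · 𝟙(792/12) = 28 · 1 = 28
  d = 18: σ(18) · 𝟙(792/18) = 39 · 1 = 39
  d = 22: σ(22) · 𝟙(792/22) = 36 · 1 = 36
  d = 24: σ(24) · 𝟙(792/24) = 60 · 1 = 60
  d = 33: σ(33) · 𝟙(792/33) = 48 · 1 = 48
  d = 36: σ(36) · 𝟙(792/36) = 91 · 1 = 91
  d = 44: σ(44) · 𝟙(792/44) = 84 · 1 = 84
  d = 66: σ(66) · 𝟙(792/66) = 144 · 1 = 144
  d = 72: σ(72) · 𝟙(792/72) = 195 · 1 = 195
  d = 88: σ(88) · 𝟙(792/88) = 180 · 1 = 180
  d = 99: σ(99) · 𝟙(792/99) = 156 · 1 = 156
  d = 132: σ(132) · 𝟙(792/132) = 336 · 1 = 336
  d = 198: σ(198) · 𝟙(792/198) = 468 · 1 = 468
  d = 264: σ(264) · 𝟙(792/264) = 720 · 1 = 720
  d = 396: σ(396) · 𝟙(792/396) = 1092 · 1 = 1092
  d = 792: σ(792) · 𝟙(792/792) = 2340 · 1 = 2340
Summing: (σ * 𝟙)(792) = 1 + 3 + 4 + 7 + 12 + 15 + 13 + 12 + 28 + 39 + 36 + 60 + 48 + 91 + 84 + 144 + 195 + 180 + 156 + 336 + 468 + 720 + 1092 + 2340 = 6084.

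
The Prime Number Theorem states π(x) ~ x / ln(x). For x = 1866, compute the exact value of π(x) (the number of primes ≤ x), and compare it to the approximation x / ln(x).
π(1866) = 284;  x/ln(x) ≈ 247.76;  relative error ≈ 12.76%.

Directly count primes up to 1866: π(1866) = 284. The PNT approximation gives 1866/ln(1866) ≈ 1866/7.53155 ≈ 247.76. Relative error (π(x) − x/ln(x)) / π(x) ≈ 12.76%; the approximation is known to undercount slightly (Li(x) is a better estimate).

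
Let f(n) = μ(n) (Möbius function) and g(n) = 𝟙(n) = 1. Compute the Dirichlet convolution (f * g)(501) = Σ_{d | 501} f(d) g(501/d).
(μ * 𝟙)(501) = 0

Divisors of 501: [1, 3, 167, 501]. For each d | 501:
  d = 1: μ(1) · 𝟙(501/1) = 1 · 1 = 1
  d = 3: μ(3) · 𝟙(501/3) = -1 · 1 = -1
  d = 167: μ(167) · 𝟙(501/167) = -1 · 1 = -1
  d = 501: μ(501) · 𝟙(501/501) = 1 · 1 = 1
Summing: (μ * 𝟙)(501) = 1 + -1 + -1 + 1 = 0.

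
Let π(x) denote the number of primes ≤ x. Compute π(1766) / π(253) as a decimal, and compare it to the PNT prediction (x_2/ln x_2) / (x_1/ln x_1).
π(1766)/π(253) = 274/54 ≈ 5.0741;  PNT prediction ≈ 5.1661.

π(253) = 54 and π(1766) = 274, so π(1766)/π(253) ≈ 5.0741. The PNT-predicted ratio is (1766/ln(1766)) / (253/ln(253)) ≈ 5.1661. The two agree to within a few percent, as expected.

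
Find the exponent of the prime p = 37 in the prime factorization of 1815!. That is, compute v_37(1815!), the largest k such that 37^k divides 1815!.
v_37(1815!) = 50

Legendre's formula: v_p(n!) = Σ_{k ≥ 1} ⌊n / p^k⌋. For p = 37, n = 1815, the terms are:
  ⌊1815/37^1⌋ = ⌊1815/37⌋ = 49
  ⌊1815/37^2⌋ = ⌊1815/1369⌋ = 1
(the next term ⌊1815/37^3⌋ = 0, terminating the sum). Summing: v_37(1815!) = 49 + 1 = 50.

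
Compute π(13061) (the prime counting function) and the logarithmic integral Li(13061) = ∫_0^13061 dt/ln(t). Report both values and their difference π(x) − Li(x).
π(13061) = 1555;  Li(13061) ≈ 1573.55;  π(x) − Li(x) ≈ -18.55.

Direct count of primes ≤ 13061 gives π(13061) = 1555. Numerical evaluation of the logarithmic integral gives Li(13061) ≈ 1573.55. The difference π(x) − Li(x) ≈ -18.55 is typically negative for small/moderate x (Li(x) overestimates), though Littlewood's theorem shows this sign changes infinitely often.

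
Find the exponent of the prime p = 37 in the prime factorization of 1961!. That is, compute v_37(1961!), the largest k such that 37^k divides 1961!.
v_37(1961!) = 54

Legendre's formula: v_p(n!) = Σ_{k ≥ 1} ⌊n / p^k⌋. For p = 37, n = 1961, the terms are:
  ⌊1961/37^1⌋ = ⌊1961/37⌋ = 53
  ⌊1961/37^2⌋ = ⌊1961/1369⌋ = 1
(the next term ⌊1961/37^3⌋ = 0, terminating the sum). Summing: v_37(1961!) = 53 + 1 = 54.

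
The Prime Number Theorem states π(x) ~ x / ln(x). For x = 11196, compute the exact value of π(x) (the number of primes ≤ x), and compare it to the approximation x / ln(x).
π(11196) = 1355;  x/ln(x) ≈ 1200.86;  relative error ≈ 11.38%.

Directly count primes up to 11196: π(11196) = 1355. The PNT approximation gives 11196/ln(11196) ≈ 11196/9.32331 ≈ 1200.86. Relative error (π(x) − x/ln(x)) / π(x) ≈ 11.38%; the approximation is known to undercount slightly (Li(x) is a better estimate).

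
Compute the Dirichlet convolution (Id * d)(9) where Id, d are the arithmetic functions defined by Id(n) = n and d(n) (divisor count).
(Id * d)(9) = 18

Divisors of 9: [1, 3, 9]. For each d | 9:
  d = 1: Id(1) · d(9/1) = 1 · 3 = 3
  d = 3: Id(3) · d(9/3) = 3 · 2 = 6
  d = 9: Id(9) · d(9/9) = 9 · 1 = 9
Summing: (Id * d)(9) = 3 + 6 + 9 = 18.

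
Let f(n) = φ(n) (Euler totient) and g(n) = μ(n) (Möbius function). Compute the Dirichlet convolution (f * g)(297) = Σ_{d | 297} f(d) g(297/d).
(φ * μ)(297) = 108

Divisors of 297: [1, 3, 9, 11, 27, 33, 99, 297]. For each d | 297:
  d = 1: φ(1) · μ(297/1) = 1 · 0 = 0
  d = 3: φ(3) · μ(297/3) = 2 · 0 = 0
  d = 9: φ(9) · μ(297/9) = 6 · 1 = 6
  d = 11: φ(11) · μ(297/11) = 10 · 0 = 0
  d = 27: φ(27) · μ(297/27) = 18 · -1 = -18
  d = 33: φ(33) · μ(297/33) = 20 · 0 = 0
  d = 99: φ(99) · μ(297/99) = 60 · -1 = -60
  d = 297: φ(297) · μ(297/297) = 180 · 1 = 180
Summing: (φ * μ)(297) = 0 + 0 + 6 + 0 + -18 + 0 + -60 + 180 = 108.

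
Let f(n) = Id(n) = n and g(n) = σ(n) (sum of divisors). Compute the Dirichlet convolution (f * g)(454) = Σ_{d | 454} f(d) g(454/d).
(Id * σ)(454) = 2275

Divisors of 454: [1, 2, 227, 454]. For each d | 454:
  d = 1: Id(1) · σ(454/1) = 1 · 684 = 684
  d = 2: Id(2) · σ(454/2) = 2 · 228 = 456
  d = 227: Id(227) · σ(454/227) = 227 · 3 = 681
  d = 454: Id(454) · σ(454/454) = 454 · 1 = 454
Summing: (Id * σ)(454) = 684 + 456 + 681 + 454 = 2275.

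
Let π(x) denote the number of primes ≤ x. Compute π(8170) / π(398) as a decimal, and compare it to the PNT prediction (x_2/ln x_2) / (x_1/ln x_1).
π(8170)/π(398) = 1025/78 ≈ 13.1410;  PNT prediction ≈ 13.6417.

π(398) = 78 and π(8170) = 1025, so π(8170)/π(398) ≈ 13.1410. The PNT-predicted ratio is (8170/ln(8170)) / (398/ln(398)) ≈ 13.6417. The two agree to within a few percent, as expected.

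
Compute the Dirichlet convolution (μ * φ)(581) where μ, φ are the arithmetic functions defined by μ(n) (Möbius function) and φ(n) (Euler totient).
(μ * φ)(581) = 405

Divisors of 581: [1, 7, 83, 581]. For each d | 581:
  d = 1: μ(1) · φ(581/1) = 1 · 492 = 492
  d = 7: μ(7) · φ(581/7) = -1 · 82 = -82
  d = 83: μ(83) · φ(581/83) = -1 · 6 = -6
  d = 581: μ(581) · φ(581/581) = 1 · 1 = 1
Summing: (μ * φ)(581) = 492 + -82 + -6 + 1 = 405.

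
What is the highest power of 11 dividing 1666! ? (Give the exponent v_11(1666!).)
v_11(1666!) = 165

Legendre's formula: v_p(n!) = Σ_{k ≥ 1} ⌊n / p^k⌋. For p = 11, n = 1666, the terms are:
  ⌊1666/11^1⌋ = ⌊1666/11⌋ = 151
  ⌊1666/11^2⌋ = ⌊1666/121⌋ = 13
  ⌊1666/11^3⌋ = ⌊1666/1331⌋ = 1
(the next term ⌊1666/11^4⌋ = 0, terminating the sum). Summing: v_11(1666!) = 151 + 13 + 1 = 165.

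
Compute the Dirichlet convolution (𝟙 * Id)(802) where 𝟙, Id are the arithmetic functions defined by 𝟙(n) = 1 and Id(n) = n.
(𝟙 * Id)(802) = 1206

Divisors of 802: [1, 2, 401, 802]. For each d | 802:
  d = 1: 𝟙(1) · Id(802/1) = 1 · 802 = 802
  d = 2: 𝟙(2) · Id(802/2) = 1 · 401 = 401
  d = 401: 𝟙(401) · Id(802/401) = 1 · 2 = 2
  d = 802: 𝟙(802) · Id(802/802) = 1 · 1 = 1
Summing: (𝟙 * Id)(802) = 802 + 401 + 2 + 1 = 1206.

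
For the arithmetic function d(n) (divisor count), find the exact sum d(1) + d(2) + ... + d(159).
Σ_{n ≤ 159} d(n) = 830

Compute d(n) for each 1 ≤ n ≤ 159: d(1) = 1, d(2) = 2, d(3) = 2, d(4) = 3, d(5) = 2, d(6) = 4, d(7) = 2, d(8) = 4, d(9) = 3, d(10) = 4, d(11) = 2, d(12) = 6, d(13) = 2, d(14) = 4, d(15) = 4, d(16) = 5, d(17) = 2, d(18) = 6, d(19) = 2, d(20) = 6, d(21) = 4, d(22) = 4, d(23) = 2, d(24) = 8, d(25) = 3, d(26) = 4, d(27) = 4, d(28) = 6, d(29) = 2, d(30) = 8, d(31) = 2, d(32) = 6, d(33) = 4, d(34) = 4, d(35) = 4, d(36) = 9, d(37) = 2, d(38) = 4, d(39) = 4, d(40) = 8, d(41) = 2, d(42) = 8, d(43) = 2, d(44) = 6, d(45) = 6, d(46) = 4, d(47) = 2, d(48) = 10, d(49) = 3, d(50) = 6, d(51) = 4, d(52) = 6, d(53) = 2, d(54) = 8, d(55) = 4, d(56) = 8, d(57) = 4, d(58) = 4, d(59) = 2, d(60) = 12, d(61) = 2, d(62) = 4, d(63) = 6, d(64) = 7, d(65) = 4, d(66) = 8, d(67) = 2, d(68) = 6, d(69) = 4, d(70) = 8, d(71) = 2, d(72) = 12, d(73) = 2, d(74) = 4, d(75) = 6, d(76) = 6, d(77) = 4, d(78) = 8, d(79) = 2, d(80) = 10, d(81) = 5, d(82) = 4, d(83) = 2, d(84) = 12, d(85) = 4, d(86) = 4, d(87) = 4, d(88) = 8, d(89) = 2, d(90) = 12, d(91) = 4, d(92) = 6, d(93) = 4, d(94) = 4, d(95) = 4, d(96) = 12, d(97) = 2, d(98) = 6, d(99) = 6, d(100) = 9, d(101) = 2, d(102) = 8, d(103) = 2, d(104) = 8, d(105) = 8, d(106) = 4, d(107) = 2, d(108) = 12, d(109) = 2, d(110) = 8, d(111) = 4, d(112) = 10, d(113) = 2, d(114) = 8, d(115) = 4, d(116) = 6, d(117) = 6, d(118) = 4, d(119) = 4, d(120) = 16, d(121) = 3, d(122) = 4, d(123) = 4, d(124) = 6, d(125) = 4, d(126) = 12, d(127) = 2, d(128) = 8, d(129) = 4, d(130) = 8, d(131) = 2, d(132) = 12, d(133) = 4, d(134) = 4, d(135) = 8, d(136) = 8, d(137) = 2, d(138) = 8, d(139) = 2, d(140) = 12, d(141) = 4, d(142) = 4, d(143) = 4, d(144) = 15, d(145) = 4, d(146) = 4, d(147) = 6, d(148) = 6, d(149) = 2, d(150) = 12, d(151) = 2, d(152) = 8, d(153) = 6, d(154) = 8, d(155) = 4, d(156) = 12, d(157) = 2, d(158) = 4, d(159) = 4. Summing all 159 values: 830. (Dirichlet's divisor formula: Σ_{n ≤ x} d(n) = x ln(x) + (2γ − 1) x + O(√x). For x = 159, the asymptotic estimate is ≈ 830.51.)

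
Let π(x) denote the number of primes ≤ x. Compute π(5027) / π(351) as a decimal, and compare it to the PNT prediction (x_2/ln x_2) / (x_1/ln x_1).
π(5027)/π(351) = 674/70 ≈ 9.6286;  PNT prediction ≈ 9.8489.

π(351) = 70 and π(5027) = 674, so π(5027)/π(351) ≈ 9.6286. The PNT-predicted ratio is (5027/ln(5027)) / (351/ln(351)) ≈ 9.8489. The two agree to within a few percent, as expected.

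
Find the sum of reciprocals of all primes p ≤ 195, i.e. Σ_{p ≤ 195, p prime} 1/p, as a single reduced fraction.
Σ 1/p = 385774678978047295113064712800727674369526436922217581784412894295689697835549/198962376391690981640415251545285153602734402721821058212203976095413910572270

π(195) = 44, so the primes ≤ 195 are [2, 3, 5, 7, 11, 13, 17, 19, 23, 29, 31, 37, 41, 43, 47, 53, 59, 61, 67, 71, 73, 79, 83, 89, 97, 101, 103, 107, 109, 113, 127, 131, 137, 139, 149, 151, 157, 163, 167, 173, 179, 181, 191, 193]. Summing 1/p over these primes: 385774678978047295113064712800727674369526436922217581784412894295689697835549/198962376391690981640415251545285153602734402721821058212203976095413910572270 ≈ 1.9389. Mertens estimate ln ln(195) + 0.2615 ≈ 1.9241.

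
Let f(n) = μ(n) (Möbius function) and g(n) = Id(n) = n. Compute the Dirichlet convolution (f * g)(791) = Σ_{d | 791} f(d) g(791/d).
(μ * Id)(791) = 672

Divisors of 791: [1, 7, 113, 791]. For each d | 791:
  d = 1: μ(1) · Id(791/1) = 1 · 791 = 791
  d = 7: μ(7) · Id(791/7) = -1 · 113 = -113
  d = 113: μ(113) · Id(791/113) = -1 · 7 = -7
  d = 791: μ(791) · Id(791/791) = 1 · 1 = 1
Summing: (μ * Id)(791) = 791 + -113 + -7 + 1 = 672.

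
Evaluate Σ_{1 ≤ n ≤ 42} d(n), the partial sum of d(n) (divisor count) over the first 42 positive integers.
Σ_{n ≤ 42} d(n) = 168

Compute d(n) for each 1 ≤ n ≤ 42: d(1) = 1, d(2) = 2, d(3) = 2, d(4) = 3, d(5) = 2, d(6) = 4, d(7) = 2, d(8) = 4, d(9) = 3, d(10) = 4, d(11) = 2, d(12) = 6, d(13) = 2, d(14) = 4, d(15) = 4, d(16) = 5, d(17) = 2, d(18) = 6, d(19) = 2, d(20) = 6, d(21) = 4, d(22) = 4, d(23) = 2, d(24) = 8, d(25) = 3, d(26) = 4, d(27) = 4, d(28) = 6, d(29) = 2, d(30) = 8, d(31) = 2, d(32) = 6, d(33) = 4, d(34) = 4, d(35) = 4, d(36) = 9, d(37) = 2, d(38) = 4, d(39) = 4, d(40) = 8, d(41) = 2, d(42) = 8. Summing all 42 values: 168. (Dirichlet's divisor formula: Σ_{n ≤ x} d(n) = x ln(x) + (2γ − 1) x + O(√x). For x = 42, the asymptotic estimate is ≈ 163.47.)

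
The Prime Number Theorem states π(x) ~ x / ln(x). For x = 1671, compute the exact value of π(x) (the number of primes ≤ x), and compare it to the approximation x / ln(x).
π(1671) = 263;  x/ln(x) ≈ 225.17;  relative error ≈ 14.39%.

Directly count primes up to 1671: π(1671) = 263. The PNT approximation gives 1671/ln(1671) ≈ 1671/7.42118 ≈ 225.17. Relative error (π(x) − x/ln(x)) / π(x) ≈ 14.39%; the approximation is known to undercount slightly (Li(x) is a better estimate).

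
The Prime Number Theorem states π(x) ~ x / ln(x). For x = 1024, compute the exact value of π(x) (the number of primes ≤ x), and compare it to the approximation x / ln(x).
π(1024) = 172;  x/ln(x) ≈ 147.73;  relative error ≈ 14.11%.

Directly count primes up to 1024: π(1024) = 172. The PNT approximation gives 1024/ln(1024) ≈ 1024/6.93147 ≈ 147.73. Relative error (π(x) − x/ln(x)) / π(x) ≈ 14.11%; the approximation is known to undercount slightly (Li(x) is a better estimate).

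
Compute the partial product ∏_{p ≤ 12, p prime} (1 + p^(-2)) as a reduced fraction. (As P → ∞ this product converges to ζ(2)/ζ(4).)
∏ = 79300/53361

The primes p ≤ 12 are [2, 3, 5, 7, 11]. For each, (1 + 1/p^2) = (p^2 + 1)/p^2. Multiplying these fractions over p ∈ [2, 3, 5, 7, 11] gives 79300/53361. (In the limit P → ∞ this tends to ζ(2)/ζ(4).)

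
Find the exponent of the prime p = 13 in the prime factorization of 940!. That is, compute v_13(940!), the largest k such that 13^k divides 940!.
v_13(940!) = 77

Legendre's formula: v_p(n!) = Σ_{k ≥ 1} ⌊n / p^k⌋. For p = 13, n = 940, the terms are:
  ⌊940/13^1⌋ = ⌊940/13⌋ = 72
  ⌊940/13^2⌋ = ⌊940/169⌋ = 5
(the next term ⌊940/13^3⌋ = 0, terminating the sum). Summing: v_13(940!) = 72 + 5 = 77.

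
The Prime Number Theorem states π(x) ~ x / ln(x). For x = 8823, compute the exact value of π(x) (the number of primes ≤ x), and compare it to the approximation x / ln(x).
π(8823) = 1099;  x/ln(x) ≈ 971.15;  relative error ≈ 11.63%.

Directly count primes up to 8823: π(8823) = 1099. The PNT approximation gives 8823/ln(8823) ≈ 8823/9.08512 ≈ 971.15. Relative error (π(x) − x/ln(x)) / π(x) ≈ 11.63%; the approximation is known to undercount slightly (Li(x) is a better estimate).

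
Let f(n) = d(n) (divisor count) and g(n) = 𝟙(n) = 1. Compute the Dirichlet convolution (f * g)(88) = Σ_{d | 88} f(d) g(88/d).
(d * 𝟙)(88) = 30

Divisors of 88: [1, 2, 4, 8, 11, 22, 44, 88]. For each d | 88:
  d = 1: d(1) · 𝟙(88/1) = 1 · 1 = 1
  d = 2: d(2) · 𝟙(88/2) = 2 · 1 = 2
  d = 4: d(4) · 𝟙(88/4) = 3 · 1 = 3
  d = 8: d(8) · 𝟙(88/8) = 4 · 1 = 4
  d = 11: d(11) · 𝟙(88/11) = 2 · 1 = 2
  d = 22: d(22) · 𝟙(88/22) = 4 · 1 = 4
  d = 44: d(44) · 𝟙(88/44) = 6 · 1 = 6
  d = 88: d(88) · 𝟙(88/88) = 8 · 1 = 8
Summing: (d * 𝟙)(88) = 1 + 2 + 3 + 4 + 2 + 4 + 6 + 8 = 30.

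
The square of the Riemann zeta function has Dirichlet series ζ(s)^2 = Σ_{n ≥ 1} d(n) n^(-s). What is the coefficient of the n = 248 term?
d(248) = 8

ζ(s)^2 = (Σ 1/m^s)(Σ 1/k^s). The coefficient of 1/n^s in the product is the number of ordered pairs (m, k) with mk = n, which equals d(n). For n = 248, divisors are [1, 2, 4, 8, 31, 62, 124, 248], so d(248) = 8.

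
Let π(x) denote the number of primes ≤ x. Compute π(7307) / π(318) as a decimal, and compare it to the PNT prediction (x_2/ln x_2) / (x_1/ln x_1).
π(7307)/π(318) = 931/66 ≈ 14.1061;  PNT prediction ≈ 14.8821.

π(318) = 66 and π(7307) = 931, so π(7307)/π(318) ≈ 14.1061. The PNT-predicted ratio is (7307/ln(7307)) / (318/ln(318)) ≈ 14.8821. The two agree to within a few percent, as expected.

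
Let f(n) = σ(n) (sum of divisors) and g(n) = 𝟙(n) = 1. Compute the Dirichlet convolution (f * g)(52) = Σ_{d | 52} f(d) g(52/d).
(σ * 𝟙)(52) = 165

Divisors of 52: [1, 2, 4, 13, 26, 52]. For each d | 52:
  d = 1: σ(1) · 𝟙(52/1) = 1 · 1 = 1
  d = 2: σ(2) · 𝟙(52/2) = 3 · 1 = 3
  d = 4: σ(4) · 𝟙(52/4) = 7 · 1 = 7
  d = 13: σ(13) · 𝟙(52/13) = 14 · 1 = 14
  d = 26: σ(26) · 𝟙(52/26) = 42 · 1 = 42
  d = 52: σ(52) · 𝟙(52/52) = 98 · 1 = 98
Summing: (σ * 𝟙)(52) = 1 + 3 + 7 + 14 + 42 + 98 = 165.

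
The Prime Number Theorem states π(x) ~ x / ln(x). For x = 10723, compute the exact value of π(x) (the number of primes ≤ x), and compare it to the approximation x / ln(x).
π(10723) = 1307;  x/ln(x) ≈ 1155.48;  relative error ≈ 11.59%.

Directly count primes up to 10723: π(10723) = 1307. The PNT approximation gives 10723/ln(10723) ≈ 10723/9.28015 ≈ 1155.48. Relative error (π(x) − x/ln(x)) / π(x) ≈ 11.59%; the approximation is known to undercount slightly (Li(x) is a better estimate).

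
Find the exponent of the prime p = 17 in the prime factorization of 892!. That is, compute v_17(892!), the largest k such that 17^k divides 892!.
v_17(892!) = 55

Legendre's formula: v_p(n!) = Σ_{k ≥ 1} ⌊n / p^k⌋. For p = 17, n = 892, the terms are:
  ⌊892/17^1⌋ = ⌊892/17⌋ = 52
  ⌊892/17^2⌋ = ⌊892/289⌋ = 3
(the next term ⌊892/17^3⌋ = 0, terminating the sum). Summing: v_17(892!) = 52 + 3 = 55.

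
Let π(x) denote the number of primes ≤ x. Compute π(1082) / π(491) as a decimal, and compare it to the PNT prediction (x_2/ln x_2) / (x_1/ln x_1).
π(1082)/π(491) = 180/94 ≈ 1.9149;  PNT prediction ≈ 1.9544.

π(491) = 94 and π(1082) = 180, so π(1082)/π(491) ≈ 1.9149. The PNT-predicted ratio is (1082/ln(1082)) / (491/ln(491)) ≈ 1.9544. The two agree to within a few percent, as expected.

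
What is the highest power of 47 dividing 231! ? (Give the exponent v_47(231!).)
v_47(231!) = 4

Legendre's formula: v_p(n!) = Σ_{k ≥ 1} ⌊n / p^k⌋. For p = 47, n = 231, the terms are:
  ⌊231/47^1⌋ = ⌊231/47⌋ = 4
(the next term ⌊231/47^2⌋ = 0, terminating the sum). Summing: v_47(231!) = 4 = 4.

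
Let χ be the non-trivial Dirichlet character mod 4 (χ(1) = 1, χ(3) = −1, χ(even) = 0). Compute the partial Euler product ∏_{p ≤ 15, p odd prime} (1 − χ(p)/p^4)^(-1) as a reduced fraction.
∏ = 12412162137375/12550936856576

The odd primes p ≤ 15 are [3, 5, 7, 11, 13]. For each, χ(p) = 1 if p ≡ 1 mod 4, χ(p) = −1 if p ≡ 3 mod 4. Taking (1 − χ(p)/p^4)^(-1) = p^4/(p^4 − χ(p)): (1 − (-1)/3^4)^(-1) · (1 − (1)/5^4)^(-1) · (1 − (-1)/7^4)^(-1) · (1 − (-1)/11^4)^(-1) · (1 − (1)/13^4)^(-1) = 12412162137375/12550936856576.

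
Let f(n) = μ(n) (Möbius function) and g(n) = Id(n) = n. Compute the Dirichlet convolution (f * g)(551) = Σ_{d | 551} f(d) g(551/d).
(μ * Id)(551) = 504

Divisors of 551: [1, 19, 29, 551]. For each d | 551:
  d = 1: μ(1) · Id(551/1) = 1 · 551 = 551
  d = 19: μ(19) · Id(551/19) = -1 · 29 = -29
  d = 29: μ(29) · Id(551/29) = -1 · 19 = -19
  d = 551: μ(551) · Id(551/551) = 1 · 1 = 1
Summing: (μ * Id)(551) = 551 + -29 + -19 + 1 = 504.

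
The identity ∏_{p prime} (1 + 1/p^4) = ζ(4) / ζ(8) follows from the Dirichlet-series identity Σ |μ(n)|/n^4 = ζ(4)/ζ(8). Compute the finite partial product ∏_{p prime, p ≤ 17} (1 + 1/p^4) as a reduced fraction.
∏ = 269172760629240720452/249717000818881220625

The primes p ≤ 17 are [2, 3, 5, 7, 11, 13, 17]. For each, (1 + 1/p^4) = (p^4 + 1)/p^4. Multiplying these fractions over p ∈ [2, 3, 5, 7, 11, 13, 17] gives 269172760629240720452/249717000818881220625. (In the limit P → ∞ this tends to ζ(4)/ζ(8).)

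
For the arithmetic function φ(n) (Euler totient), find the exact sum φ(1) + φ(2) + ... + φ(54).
Σ_{n ≤ 54} φ(n) = 900

Compute φ(n) for each 1 ≤ n ≤ 54: φ(1) = 1, φ(2) = 1, φ(3) = 2, φ(4) = 2, φ(5) = 4, φ(6) = 2, φ(7) = 6, φ(8) = 4, φ(9) = 6, φ(10) = 4, φ(11) = 10, φ(12) = 4, φ(13) = 12, φ(14) = 6, φ(15) = 8, φ(16) = 8, φ(17) = 16, φ(18) = 6, φ(19) = 18, φ(20) = 8, φ(21) = 12, φ(22) = 10, φ(23) = 22, φ(24) = 8, φ(25) = 20, φ(26) = 12, φ(27) = 18, φ(28) = 12, φ(29) = 28, φ(30) = 8, φ(31) = 30, φ(32) = 16, φ(33) = 20, φ(34) = 16, φ(35) = 24, φ(36) = 12, φ(37) = 36, φ(38) = 18, φ(39) = 24, φ(40) = 16, φ(41) = 40, φ(42) = 12, φ(43) = 42, φ(44) = 20, φ(45) = 24, φ(46) = 22, φ(47) = 46, φ(48) = 16, φ(49) = 42, φ(50) = 20, φ(51) = 32, φ(52) = 24, φ(53) = 52, φ(54) = 18. Summing all 54 values: 900. (Average order: Σ_{n ≤ x} φ(n) ~ (3/π²) x². For x = 54, (3/π²)·54² ≈ 886.36.)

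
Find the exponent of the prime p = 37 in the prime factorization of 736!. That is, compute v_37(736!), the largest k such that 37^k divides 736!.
v_37(736!) = 19

Legendre's formula: v_p(n!) = Σ_{k ≥ 1} ⌊n / p^k⌋. For p = 37, n = 736, the terms are:
  ⌊736/37^1⌋ = ⌊736/37⌋ = 19
(the next term ⌊736/37^2⌋ = 0, terminating the sum). Summing: v_37(736!) = 19 = 19.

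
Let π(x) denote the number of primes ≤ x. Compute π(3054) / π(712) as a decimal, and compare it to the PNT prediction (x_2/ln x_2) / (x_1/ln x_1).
π(3054)/π(712) = 437/127 ≈ 3.4409;  PNT prediction ≈ 3.5110.

π(712) = 127 and π(3054) = 437, so π(3054)/π(712) ≈ 3.4409. The PNT-predicted ratio is (3054/ln(3054)) / (712/ln(712)) ≈ 3.5110. The two agree to within a few percent, as expected.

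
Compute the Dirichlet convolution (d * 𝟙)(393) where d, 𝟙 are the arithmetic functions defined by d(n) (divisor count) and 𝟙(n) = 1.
(d * 𝟙)(393) = 9

Divisors of 393: [1, 3, 131, 393]. For each d | 393:
  d = 1: d(1) · 𝟙(393/1) = 1 · 1 = 1
  d = 3: d(3) · 𝟙(393/3) = 2 · 1 = 2
  d = 131: d(131) · 𝟙(393/131) = 2 · 1 = 2
  d = 393: d(393) · 𝟙(393/393) = 4 · 1 = 4
Summing: (d * 𝟙)(393) = 1 + 2 + 2 + 4 = 9.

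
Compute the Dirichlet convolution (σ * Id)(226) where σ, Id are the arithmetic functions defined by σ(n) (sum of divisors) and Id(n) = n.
(σ * Id)(226) = 1135

Divisors of 226: [1, 2, 113, 226]. For each d | 226:
  d = 1: σ(1) · Id(226/1) = 1 · 226 = 226
  d = 2: σ(2) · Id(226/2) = 3 · 113 = 339
  d = 113: σ(113) · Id(226/113) = 114 · 2 = 228
  d = 226: σ(226) · Id(226/226) = 342 · 1 = 342
Summing: (σ * Id)(226) = 226 + 339 + 228 + 342 = 1135.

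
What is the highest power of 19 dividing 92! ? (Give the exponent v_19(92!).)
v_19(92!) = 4

Legendre's formula: v_p(n!) = Σ_{k ≥ 1} ⌊n / p^k⌋. For p = 19, n = 92, the terms are:
  ⌊92/19^1⌋ = ⌊92/19⌋ = 4
(the next term ⌊92/19^2⌋ = 0, terminating the sum). Summing: v_19(92!) = 4 = 4.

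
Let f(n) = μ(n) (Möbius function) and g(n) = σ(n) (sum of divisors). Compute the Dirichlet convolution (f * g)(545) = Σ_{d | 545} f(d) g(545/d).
(μ * σ)(545) = 545

Divisors of 545: [1, 5, 109, 545]. For each d | 545:
  d = 1: μ(1) · σ(545/1) = 1 · 660 = 660
  d = 5: μ(5) · σ(545/5) = -1 · 110 = -110
  d = 109: μ(109) · σ(545/109) = -1 · 6 = -6
  d = 545: μ(545) · σ(545/545) = 1 · 1 = 1
Summing: (μ * σ)(545) = 660 + -110 + -6 + 1 = 545.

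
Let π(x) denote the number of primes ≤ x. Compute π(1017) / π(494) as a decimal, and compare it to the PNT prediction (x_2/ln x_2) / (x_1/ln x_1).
π(1017)/π(494) = 170/94 ≈ 1.8085;  PNT prediction ≈ 1.8440.

π(494) = 94 and π(1017) = 170, so π(1017)/π(494) ≈ 1.8085. The PNT-predicted ratio is (1017/ln(1017)) / (494/ln(494)) ≈ 1.8440. The two agree to within a few percent, as expected.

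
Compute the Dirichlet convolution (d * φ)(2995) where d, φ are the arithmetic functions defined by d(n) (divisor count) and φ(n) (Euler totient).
(d * φ)(2995) = 3600

Divisors of 2995: [1, 5, 599, 2995]. For each d | 2995:
  d = 1: d(1) · φ(2995/1) = 1 · 2392 = 2392
  d = 5: d(5) · φ(2995/5) = 2 · 598 = 1196
  d = 599: d(599) · φ(2995/599) = 2 · 4 = 8
  d = 2995: d(2995) · φ(2995/2995) = 4 · 1 = 4
Summing: (d * φ)(2995) = 2392 + 1196 + 8 + 4 = 3600.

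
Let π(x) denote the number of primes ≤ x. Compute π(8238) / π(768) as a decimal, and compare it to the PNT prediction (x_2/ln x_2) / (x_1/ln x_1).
π(8238)/π(768) = 1034/135 ≈ 7.6593;  PNT prediction ≈ 7.9038.

π(768) = 135 and π(8238) = 1034, so π(8238)/π(768) ≈ 7.6593. The PNT-predicted ratio is (8238/ln(8238)) / (768/ln(768)) ≈ 7.9038. The two agree to within a few percent, as expected.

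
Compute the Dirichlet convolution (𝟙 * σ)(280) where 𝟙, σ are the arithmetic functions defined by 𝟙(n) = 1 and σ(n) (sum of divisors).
(𝟙 * σ)(280) = 1638

Divisors of 280: [1, 2, 4, 5, 7, 8, 10, 14, 20, 28, 35, 40, 56, 70, 140, 280]. For each d | 280:
  d = 1: 𝟙(1) · σ(280/1) = 1 · 720 = 720
  d = 2: 𝟙(2) · σ(280/2) = 1 · 336 = 336
  d = 4: 𝟙(4) · σ(280/4) = 1 · 144 = 144
  d = 5: 𝟙(5) · σ(280/5) = 1 · 120 = 120
  d = 7: 𝟙(7) · σ(280/7) = 1 · 90 = 90
  d = 8: 𝟙(8) · σ(280/8) = 1 · 48 = 48
  d = 10: 𝟙(10) · σ(280/10) = 1 · 56 = 56
  d = 14: 𝟙(14) · σ(280/14) = 1 · 42 = 42
  d = 20: 𝟙(20) · σ(280/20) = 1 · 24 = 24
  d = 28: 𝟙(28) · σ(280/28) = 1 · 18 = 18
  d = 35: 𝟙(35) · σ(280/35) = 1 · 15 = 15
  d = 40: 𝟙(40) · σ(280/40) = 1 · 8 = 8
  d = 56: 𝟙(56) · σ(280/56) = 1 · 6 = 6
  d = 70: 𝟙(70) · σ(280/70) = 1 · 7 = 7
  d = 140: 𝟙(140) · σ(280/140) = 1 · 3 = 3
  d = 280: 𝟙(280) · σ(280/280) = 1 · 1 = 1
Summing: (𝟙 * σ)(280) = 720 + 336 + 144 + 120 + 90 + 48 + 56 + 42 + 24 + 18 + 15 + 8 + 6 + 7 + 3 + 1 = 1638.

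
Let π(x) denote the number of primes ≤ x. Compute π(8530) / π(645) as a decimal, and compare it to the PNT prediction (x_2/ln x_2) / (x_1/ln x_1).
π(8530)/π(645) = 1063/117 ≈ 9.0855;  PNT prediction ≈ 9.4521.

π(645) = 117 and π(8530) = 1063, so π(8530)/π(645) ≈ 9.0855. The PNT-predicted ratio is (8530/ln(8530)) / (645/ln(645)) ≈ 9.4521. The two agree to within a few percent, as expected.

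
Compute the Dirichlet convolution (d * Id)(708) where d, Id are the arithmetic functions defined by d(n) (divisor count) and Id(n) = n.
(d * Id)(708) = 3355

Divisors of 708: [1, 2, 3, 4, 6, 12, 59, 118, 177, 236, 354, 708]. For each d | 708:
  d = 1: d(1) · Id(708/1) = 1 · 708 = 708
  d = 2: d(2) · Id(708/2) = 2 · 354 = 708
  d = 3: d(3) · Id(708/3) = 2 · 236 = 472
  d = 4: d(4) · Id(708/4) = 3 · 177 = 531
  d = 6: d(6) · Id(708/6) = 4 · 118 = 472
  d = 12: d(12) · Id(708/12) = 6 · 59 = 354
  d = 59: d(59) · Id(708/59) = 2 · 12 = 24
  d = 118: d(118) · Id(708/118) = 4 · 6 = 24
  d = 177: d(177) · Id(708/177) = 4 · 4 = 16
  d = 236: d(236) · Id(708/236) = 6 · 3 = 18
  d = 354: d(354) · Id(708/354) = 8 · 2 = 16
  d = 708: d(708) · Id(708/708) = 12 · 1 = 12
Summing: (d * Id)(708) = 708 + 708 + 472 + 531 + 472 + 354 + 24 + 24 + 16 + 18 + 16 + 12 = 3355.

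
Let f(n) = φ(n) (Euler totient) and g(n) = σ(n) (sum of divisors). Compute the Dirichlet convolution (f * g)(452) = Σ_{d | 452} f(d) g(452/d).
(φ * σ)(452) = 2712

Divisors of 452: [1, 2, 4, 113, 226, 452]. For each d | 452:
  d = 1: φ(1) · σ(452/1) = 1 · 798 = 798
  d = 2: φ(2) · σ(452/2) = 1 · 342 = 342
  d = 4: φ(4) · σ(452/4) = 2 · 114 = 228
  d = 113: φ(113) · σ(452/113) = 112 · 7 = 784
  d = 226: φ(226) · σ(452/226) = 112 · 3 = 336
  d = 452: φ(452) · σ(452/452) = 224 · 1 = 224
Summing: (φ * σ)(452) = 798 + 342 + 228 + 784 + 336 + 224 = 2712.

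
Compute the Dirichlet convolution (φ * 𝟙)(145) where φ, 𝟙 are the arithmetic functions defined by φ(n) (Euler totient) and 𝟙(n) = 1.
(φ * 𝟙)(145) = 145

Divisors of 145: [1, 5, 29, 145]. For each d | 145:
  d = 1: φ(1) · 𝟙(145/1) = 1 · 1 = 1
  d = 5: φ(5) · 𝟙(145/5) = 4 · 1 = 4
  d = 29: φ(29) · 𝟙(145/29) = 28 · 1 = 28
  d = 145: φ(145) · 𝟙(145/145) = 112 · 1 = 112
Summing: (φ * 𝟙)(145) = 1 + 4 + 28 + 112 = 145.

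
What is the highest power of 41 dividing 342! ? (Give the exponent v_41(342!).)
v_41(342!) = 8

Legendre's formula: v_p(n!) = Σ_{k ≥ 1} ⌊n / p^k⌋. For p = 41, n = 342, the terms are:
  ⌊342/41^1⌋ = ⌊342/41⌋ = 8
(the next term ⌊342/41^2⌋ = 0, terminating the sum). Summing: v_41(342!) = 8 = 8.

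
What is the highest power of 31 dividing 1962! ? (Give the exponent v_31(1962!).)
v_31(1962!) = 65

Legendre's formula: v_p(n!) = Σ_{k ≥ 1} ⌊n / p^k⌋. For p = 31, n = 1962, the terms are:
  ⌊1962/31^1⌋ = ⌊1962/31⌋ = 63
  ⌊1962/31^2⌋ = ⌊1962/961⌋ = 2
(the next term ⌊1962/31^3⌋ = 0, terminating the sum). Summing: v_31(1962!) = 63 + 2 = 65.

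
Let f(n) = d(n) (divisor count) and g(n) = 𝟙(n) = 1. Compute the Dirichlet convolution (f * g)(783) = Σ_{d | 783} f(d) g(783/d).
(d * 𝟙)(783) = 30

Divisors of 783: [1, 3, 9, 27, 29, 87, 261, 783]. For each d | 783:
  d = 1: d(1) · 𝟙(783/1) = 1 · 1 = 1
  d = 3: d(3) · 𝟙(783/3) = 2 · 1 = 2
  d = 9: d(9) · 𝟙(783/9) = 3 · 1 = 3
  d = 27: d(27) · 𝟙(783/27) = 4 · 1 = 4
  d = 29: d(29) · 𝟙(783/29) = 2 · 1 = 2
  d = 87: d(87) · 𝟙(783/87) = 4 · 1 = 4
  d = 261: d(261) · 𝟙(783/261) = 6 · 1 = 6
  d = 783: d(783) · 𝟙(783/783) = 8 · 1 = 8
Summing: (d * 𝟙)(783) = 1 + 2 + 3 + 4 + 2 + 4 + 6 + 8 = 30.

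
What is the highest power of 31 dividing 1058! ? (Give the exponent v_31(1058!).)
v_31(1058!) = 35

Legendre's formula: v_p(n!) = Σ_{k ≥ 1} ⌊n / p^k⌋. For p = 31, n = 1058, the terms are:
  ⌊1058/31^1⌋ = ⌊1058/31⌋ = 34
  ⌊1058/31^2⌋ = ⌊1058/961⌋ = 1
(the next term ⌊1058/31^3⌋ = 0, terminating the sum). Summing: v_31(1058!) = 34 + 1 = 35.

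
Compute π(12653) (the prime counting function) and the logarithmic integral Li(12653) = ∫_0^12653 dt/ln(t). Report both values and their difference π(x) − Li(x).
π(12653) = 1512;  Li(12653) ≈ 1530.42;  π(x) − Li(x) ≈ -18.42.

Direct count of primes ≤ 12653 gives π(12653) = 1512. Numerical evaluation of the logarithmic integral gives Li(12653) ≈ 1530.42. The difference π(x) − Li(x) ≈ -18.42 is typically negative for small/moderate x (Li(x) overestimates), though Littlewood's theorem shows this sign changes infinitely often.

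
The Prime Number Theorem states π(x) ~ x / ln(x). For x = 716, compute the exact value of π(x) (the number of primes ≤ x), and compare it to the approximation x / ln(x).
π(716) = 127;  x/ln(x) ≈ 108.92;  relative error ≈ 14.24%.

Directly count primes up to 716: π(716) = 127. The PNT approximation gives 716/ln(716) ≈ 716/6.57368 ≈ 108.92. Relative error (π(x) − x/ln(x)) / π(x) ≈ 14.24%; the approximation is known to undercount slightly (Li(x) is a better estimate).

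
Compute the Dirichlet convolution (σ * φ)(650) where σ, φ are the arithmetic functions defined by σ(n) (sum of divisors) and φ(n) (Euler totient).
(σ * φ)(650) = 7800

Divisors of 650: [1, 2, 5, 10, 13, 25, 26, 50, 65, 130, 325, 650]. For each d | 650:
  d = 1: σ(1) · φ(650/1) = 1 · 240 = 240
  d = 2: σ(2) · φ(650/2) = 3 · 240 = 720
  d = 5: σ(5) · φ(650/5) = 6 · 48 = 288
  d = 10: σ(10) · φ(650/10) = 18 · 48 = 864
  d = 13: σ(13) · φ(650/13) = 14 · 20 = 280
  d = 25: σ(25) · φ(650/25) = 31 · 12 = 372
  d = 26: σ(26) · φ(650/26) = 42 · 20 = 840
  d = 50: σ(50) · φ(650/50) = 93 · 12 = 1116
  d = 65: σ(65) · φ(650/65) = 84 · 4 = 336
  d = 130: σ(130) · φ(650/130) = 252 · 4 = 1008
  d = 325: σ(325) · φ(650/325) = 434 · 1 = 434
  d = 650: σ(650) · φ(650/650) = 1302 · 1 = 1302
Summing: (σ * φ)(650) = 240 + 720 + 288 + 864 + 280 + 372 + 840 + 1116 + 336 + 1008 + 434 + 1302 = 7800.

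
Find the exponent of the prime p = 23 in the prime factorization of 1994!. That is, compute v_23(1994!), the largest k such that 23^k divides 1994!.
v_23(1994!) = 89

Legendre's formula: v_p(n!) = Σ_{k ≥ 1} ⌊n / p^k⌋. For p = 23, n = 1994, the terms are:
  ⌊1994/23^1⌋ = ⌊1994/23⌋ = 86
  ⌊1994/23^2⌋ = ⌊1994/529⌋ = 3
(the next term ⌊1994/23^3⌋ = 0, terminating the sum). Summing: v_23(1994!) = 86 + 3 = 89.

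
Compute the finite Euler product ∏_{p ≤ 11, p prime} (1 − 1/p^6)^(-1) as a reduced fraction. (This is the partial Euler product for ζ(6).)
∏ = 271270278125/266645897856

The primes p ≤ 11 are [2, 3, 5, 7, 11]. For each prime, (1 − 1/p^6)^(-1) = p^6 / (p^6 − 1). The product is (1 − 1/2^6)^(-1), (1 − 1/3^6)^(-1), (1 − 1/5^6)^(-1), (1 − 1/7^6)^(-1), (1 − 1/11^6)^(-1) = ∏ p^6 / (p^6 − 1) = 271270278125/266645897856.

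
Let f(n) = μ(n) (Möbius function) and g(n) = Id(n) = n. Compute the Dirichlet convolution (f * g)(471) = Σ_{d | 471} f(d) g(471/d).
(μ * Id)(471) = 312

Divisors of 471: [1, 3, 157, 471]. For each d | 471:
  d = 1: μ(1) · Id(471/1) = 1 · 471 = 471
  d = 3: μ(3) · Id(471/3) = -1 · 157 = -157
  d = 157: μ(157) · Id(471/157) = -1 · 3 = -3
  d = 471: μ(471) · Id(471/471) = 1 · 1 = 1
Summing: (μ * Id)(471) = 471 + -157 + -3 + 1 = 312.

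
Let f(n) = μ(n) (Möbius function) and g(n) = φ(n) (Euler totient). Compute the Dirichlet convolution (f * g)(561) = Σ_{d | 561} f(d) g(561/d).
(μ * φ)(561) = 135

Divisors of 561: [1, 3, 11, 17, 33, 51, 187, 561]. For each d | 561:
  d = 1: μ(1) · φ(561/1) = 1 · 320 = 320
  d = 3: μ(3) · φ(561/3) = -1 · 160 = -160
  d = 11: μ(11) · φ(561/11) = -1 · 32 = -32
  d = 17: μ(17) · φ(561/17) = -1 · 20 = -20
  d = 33: μ(33) · φ(561/33) = 1 · 16 = 16
  d = 51: μ(51) · φ(561/51) = 1 · 10 = 10
  d = 187: μ(187) · φ(561/187) = 1 · 2 = 2
  d = 561: μ(561) · φ(561/561) = -1 · 1 = -1
Summing: (μ * φ)(561) = 320 + -160 + -32 + -20 + 16 + 10 + 2 + -1 = 135.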